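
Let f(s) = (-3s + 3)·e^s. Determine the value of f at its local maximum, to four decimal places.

f'(s) = (-3)·e^s + (-3s + 3)·1·e^s = (-3s)·e^s. Since e^s > 0, the only critical point is s = 0.
f''(0) has the same sign as -3 < 0, so this is a local maximum.
f(0) = (3)·e^(0) ≈ 3.0000.

3.0000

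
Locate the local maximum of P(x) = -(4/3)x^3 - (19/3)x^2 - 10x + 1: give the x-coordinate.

-3/2

P'(x) = -4x^2 - (38/3)x - 10. Setting P'(x) = 0 gives x ∈ {-5/3, -3/2}.
Since P''(x) = -8x - 38/3, we get P''(-5/3) = 2/3 > 0 ⇒ local minimum; P''(-3/2) = -2/3 < 0 ⇒ local maximum.
The local maximum is P(-3/2) = 25/4.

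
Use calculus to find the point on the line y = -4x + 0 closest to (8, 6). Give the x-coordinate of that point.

-16/17

Minimize D(x)^2 = (x - 8)^2 + (-4x - 6)^2.
d/dx[D^2] = 2(x - 8) + 2·(-4)·(-4x - 6) = 0 ⇒ x = -16/17.
Then y = 64/17 and the distance is √(1444/17) ≈ 9.2164.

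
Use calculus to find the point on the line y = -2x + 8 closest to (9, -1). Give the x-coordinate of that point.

27/5

Minimize D(x)^2 = (x - 9)^2 + (-2x + 9)^2.
d/dx[D^2] = 2(x - 9) + 2·(-2)·(-2x + 9) = 0 ⇒ x = 27/5.
Then y = -14/5 and the distance is √(81/5) ≈ 4.0249.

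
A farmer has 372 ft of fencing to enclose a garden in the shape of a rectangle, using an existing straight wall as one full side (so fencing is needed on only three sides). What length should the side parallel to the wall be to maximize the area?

Let the sides perpendicular to the wall have length x and the parallel side y, so 2x + y = 372 and the area is A = xy = x(372 − 2x).
A'(x) = 372 − 4x = 0 gives x = 93, and A''(x) = −4 < 0 confirms a maximum.
Then y = 372 − 2·93 = 186 and A = 17298.

186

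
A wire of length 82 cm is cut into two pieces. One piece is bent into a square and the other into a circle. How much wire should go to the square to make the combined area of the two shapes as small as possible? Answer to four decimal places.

Let x be the length used for the square. Square side x/4; circle radius (82−x)/(2π).
A(x) = (x/4)² + π·((82−x)/(2π))² = x²/16 + (82−x)²/(4π) for 0 ≤ x ≤ 82. A'(x) = x/8 − (82−x)/(2π) = 0 gives x = 4·82/(π+4) ≈ 45.9281.
A'' = 1/8 + 1/(2π) > 0, so this gives the minimum combined area; x ≈ 45.9281 cm to the square.

45.9281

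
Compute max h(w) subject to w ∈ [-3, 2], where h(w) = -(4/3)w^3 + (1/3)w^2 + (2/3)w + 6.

h'(w) = -4w^2 + (2/3)w + 2/3, which vanishes at w = -1/3 and w = 1/2.
Compare values at every candidate in [-3, 2]: h(-3) = 43, h(-1/3) = 475/81, h(1/2) = 25/4, h(2) = -2.
The maximum over the interval is 43, attained at w = -3.

43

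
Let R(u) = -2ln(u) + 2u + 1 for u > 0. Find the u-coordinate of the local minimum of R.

R'(u) = -2/u + 2 = 0 gives u = 1.
R''(u) = 2/u², which is positive for u > 0, so this is a local minimum.
R(1) = -2·ln(1) + 2 + 1 ≈ 3.0000.

1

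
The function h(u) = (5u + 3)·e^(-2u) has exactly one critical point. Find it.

By the product rule, h'(u) = (-10u - 1)·e^(-2u). Since e^(-2u) > 0, the only critical point is u = -1/10.
h''(-1/10) has the same sign as -10 < 0, so this is a local maximum.
h(-1/10) = (5/2)·e^(1/5) ≈ 3.0535.

-1/10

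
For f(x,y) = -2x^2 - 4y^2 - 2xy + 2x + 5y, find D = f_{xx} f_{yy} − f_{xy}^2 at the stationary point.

28

∂f/∂x = -4x - 2y + 2 = 0 and ∂f/∂y = -2x - 8y + 5 = 0, so (x, y) = (3/14, 4/7).
The Hessian has f_{xx} = -4, f_{yy} = -8, f_{xy} = -2, giving D = 28 > 0 with f_{xx} < 0, so the point is a local maximum.
D = (-4)·(-8) − (-2)^2 = 28.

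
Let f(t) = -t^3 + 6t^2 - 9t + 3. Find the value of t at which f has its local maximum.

3

f'(t) = -3t^2 + 12t - 9. Setting f'(t) = 0 gives t ∈ {1, 3}.
f''(t) = -6t + 12. f''(1) = 6 > 0 ⇒ local minimum; f''(3) = -6 < 0 ⇒ local maximum.
So the local maximum value is f(3) = 3.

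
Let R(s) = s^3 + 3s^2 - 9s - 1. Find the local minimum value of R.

R'(s) = 3s^2 + 6s - 9 = 0 at s = -3, 1.
Since R''(s) = 6s + 6, we get R''(-3) = -12 < 0 ⇒ local maximum; R''(1) = 12 > 0 ⇒ local minimum.
The local minimum is R(1) = -6.

-6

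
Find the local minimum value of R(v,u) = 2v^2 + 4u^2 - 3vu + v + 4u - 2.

-94/23

∂R/∂v = 4v - 3u + 1 = 0 and ∂R/∂u = -3v + 8u + 4 = 0, so (v, u) = (-20/23, -19/23).
The Hessian has R_{vv} = 4, R_{uu} = 8, R_{vu} = -3, giving D = 23 > 0 with R_{vv} > 0, so the point is a local minimum.
R(-20/23, -19/23) = -94/23.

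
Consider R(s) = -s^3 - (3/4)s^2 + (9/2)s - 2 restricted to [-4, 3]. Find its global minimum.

-89/4

The derivative is -3s^2 - (3/2)s + 9/2, which vanishes at s = -3/2 and s = 1.
Evaluating at the critical points and endpoints: R(-4) = 32; R(-3/2) = -113/16; R(1) = 3/4; R(3) = -89/4.
So the minimum is R(3) = -89/4.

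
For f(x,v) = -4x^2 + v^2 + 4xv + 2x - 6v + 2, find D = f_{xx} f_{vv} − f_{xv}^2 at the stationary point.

∂f/∂x = -8x + 4v + 2 = 0 and ∂f/∂v = 4x + 2v - 6 = 0, so (x, v) = (7/8, 5/4).
The Hessian has f_{xx} = -8, f_{vv} = 2, f_{xv} = 4, giving D = -32 < 0, so the point is a saddle point.
D = (-8)·(2) − (4)^2 = -32.

-32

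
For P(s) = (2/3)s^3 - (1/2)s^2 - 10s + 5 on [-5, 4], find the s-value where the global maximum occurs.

Differentiating, P'(s) = 2s^2 - s - 10; which vanishes at s = -2 and s = 5/2.
Evaluating at the critical points and endpoints: P(-5) = -245/6; P(-2) = 53/3; P(5/2) = -305/24; P(4) = -1/3.
So the maximum is P(-2) = 53/3.

-2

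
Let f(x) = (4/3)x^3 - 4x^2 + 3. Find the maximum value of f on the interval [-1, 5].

The derivative is 4x^2 - 8x, which vanishes at x = 0 and x = 2.
Evaluating at the critical points and endpoints: f(-1) = -7/3,  f(0) = 3,  f(2) = -7/3,  f(5) = 209/3.
The maximum over the interval is 209/3, attained at x = 5.

209/3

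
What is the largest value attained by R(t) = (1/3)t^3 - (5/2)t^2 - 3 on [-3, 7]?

-3

Differentiating, R'(t) = t^2 - 5t; which vanishes at t = 0 and t = 5.
Evaluating at the critical points and endpoints: R(-3) = -69/2,  R(0) = -3,  R(5) = -143/6,  R(7) = -67/6.
So the maximum is R(0) = -3.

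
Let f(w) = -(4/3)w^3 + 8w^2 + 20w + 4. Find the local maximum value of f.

f'(w) = -4w^2 + 16w + 20. Setting f'(w) = 0 gives w ∈ {-1, 5}.
Since f''(w) = -8w + 16, we get f''(-1) = 24 > 0 ⇒ local minimum; f''(5) = -24 < 0 ⇒ local maximum.
The local maximum is f(5) = 412/3.

412/3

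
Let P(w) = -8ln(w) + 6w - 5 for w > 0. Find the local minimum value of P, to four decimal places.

P'(w) = -8/w + 6 = 0 gives w = 4/3.
P''(w) = 8/w², which is positive for w > 0, so this is a local minimum.
P(4/3) = -8·ln(4/3) + 8 - 5 ≈ 0.6985.

0.6985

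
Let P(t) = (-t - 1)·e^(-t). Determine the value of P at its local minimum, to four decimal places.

Differentiating with the product rule gives P'(t) = (t)·e^(-t). Since e^(-t) > 0, the only critical point is t = 0.
P''(0) has the same sign as 1 > 0, so this is a local minimum.
P(0) = (-1)·e^(0) ≈ -1.0000.

-1.0000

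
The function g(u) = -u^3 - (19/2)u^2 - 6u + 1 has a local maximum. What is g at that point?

107/54

g'(u) = -3u^2 - 19u - 6. Setting g'(u) = 0 gives u ∈ {-6, -1/3}.
Second-derivative test with g''(u) = -6u - 19: g''(-6) = 17 > 0 ⇒ local minimum; g''(-1/3) = -17 < 0 ⇒ local maximum.
The local maximum is g(-1/3) = 107/54.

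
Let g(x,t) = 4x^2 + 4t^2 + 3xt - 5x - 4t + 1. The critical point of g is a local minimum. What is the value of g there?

-49/55

∂g/∂x = 8x + 3t - 5 = 0 and ∂g/∂t = 3x + 8t - 4 = 0, so (x, t) = (28/55, 17/55).
The Hessian has g_{xx} = 8, g_{tt} = 8, g_{xt} = 3, giving D = 55 > 0 with g_{xx} > 0, so the point is a local minimum.
g(28/55, 17/55) = -49/55.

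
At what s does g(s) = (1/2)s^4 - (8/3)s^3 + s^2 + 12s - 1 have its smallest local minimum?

-1

g'(s) = 2s^3 - 8s^2 + 2s + 12. Setting g'(s) = 0 gives s ∈ {-1, 2, 3}.
Since g''(s) = 6s^2 - 16s + 2, we get g''(-1) = 24 > 0 ⇒ local minimum; g''(2) = -6 < 0 ⇒ local maximum; g''(3) = 8 > 0 ⇒ local minimum.
The smallest local minimum is g(-1) = -53/6.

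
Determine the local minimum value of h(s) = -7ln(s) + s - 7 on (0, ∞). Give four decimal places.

-13.6214

h'(s) = -7/s + 1 = 0 gives s = 7.
h''(s) = 7/s², which is positive for s > 0, so this is a local minimum.
h(7) = -7·ln(7) + 7 - 7 ≈ -13.6214.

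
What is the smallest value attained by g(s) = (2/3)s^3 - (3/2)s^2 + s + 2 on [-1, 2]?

The derivative is 2s^2 - 3s + 1, which vanishes at s = 1/2 and s = 1.
Evaluating at the critical points and endpoints: g(-1) = -7/6, g(1/2) = 53/24, g(1) = 13/6, g(2) = 10/3.
So the minimum is g(-1) = -7/6.

-7/6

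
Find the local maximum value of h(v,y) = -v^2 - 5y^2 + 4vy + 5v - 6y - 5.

∂h/∂v = -2v + 4y + 5 = 0 and ∂h/∂y = 4v - 10y - 6 = 0, so (v, y) = (13/2, 2).
The Hessian has h_{vv} = -2, h_{yy} = -10, h_{vy} = 4, giving D = 4 > 0 with h_{vv} < 0, so the point is a local maximum.
h(13/2, 2) = 21/4.

21/4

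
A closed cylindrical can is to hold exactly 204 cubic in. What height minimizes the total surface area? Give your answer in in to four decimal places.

6.3804

With radius r and height h, πr²h = 204 so h = 204/(πr²), and S(r) = 2πr² + 2πrh = 2πr² + 2·204/r.
S'(r) = 4πr − 2·204/r² = 0 ⇒ r³ = 204/(2π), so r ≈ 3.1902 and h = 2r ≈ 6.3804.
S''(r) = 4π + 4·204/r³ > 0, so this is the minimum; S ≈ 191.8380.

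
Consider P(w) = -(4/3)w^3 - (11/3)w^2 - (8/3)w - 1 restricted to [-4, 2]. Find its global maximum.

The derivative is -4w^2 - (22/3)w - 8/3, which vanishes at w = -4/3 and w = -1/2.
Evaluating at the critical points and endpoints: P(-4) = 109/3,  P(-4/3) = -65/81,  P(-1/2) = -5/12,  P(2) = -95/3.
The maximum over the interval is 109/3, attained at w = -4.

109/3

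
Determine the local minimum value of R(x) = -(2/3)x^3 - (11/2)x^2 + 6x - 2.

Critical points: R'(x) = -2x^2 - 11x + 6 vanishes at x = -6, 1/2.
Second-derivative test with R''(x) = -4x - 11: R''(-6) = 13 > 0 ⇒ local minimum; R''(1/2) = -13 < 0 ⇒ local maximum.
The local minimum is R(-6) = -92.

-92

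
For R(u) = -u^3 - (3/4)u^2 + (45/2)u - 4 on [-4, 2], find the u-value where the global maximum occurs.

R'(u) = -3u^2 - (3/2)u + 45/2, whose only zero in [-4, 2] is u = -3.
Evaluating at the critical points and endpoints: R(-4) = -42; R(-3) = -205/4; R(2) = 30.
The maximum over the interval is 30, attained at u = 2.

2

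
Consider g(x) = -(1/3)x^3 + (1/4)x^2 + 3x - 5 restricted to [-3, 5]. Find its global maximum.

-2/3

g'(x) = -x^2 + (1/2)x + 3, which vanishes at x = -3/2 and x = 2.
Evaluating at the critical points and endpoints: g(-3) = -11/4, g(-3/2) = -125/16, g(2) = -2/3, g(5) = -305/12.
So the maximum is g(2) = -2/3.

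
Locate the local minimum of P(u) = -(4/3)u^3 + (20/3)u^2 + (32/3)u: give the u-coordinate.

Critical points: P'(u) = -4u^2 + (40/3)u + 32/3 vanishes at u = -2/3, 4.
P''(u) = -8u + 40/3. P''(-2/3) = 56/3 > 0 ⇒ local minimum; P''(4) = -56/3 < 0 ⇒ local maximum.
Thus P has its local minimum at u = -2/3, with value -304/81.

-2/3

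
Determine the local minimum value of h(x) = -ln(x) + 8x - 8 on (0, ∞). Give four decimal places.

-4.9206

h'(x) = -1/x + 8 = 0 gives x = 1/8.
h''(x) = 1/x², which is positive for x > 0, so this is a local minimum.
h(1/8) = -1·ln(1/8) + 1 - 8 ≈ -4.9206.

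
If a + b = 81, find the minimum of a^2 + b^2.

With a + b = 81, a^2 + b^2 = a^2 + (81 − a)^2.
The derivative 2a − 2(81 − a) = 4a − 162 vanishes at a = 81/2; second derivative 4 > 0, a minimum.
The minimum is 2·(81/2)^2 = 6561/2.

6561/2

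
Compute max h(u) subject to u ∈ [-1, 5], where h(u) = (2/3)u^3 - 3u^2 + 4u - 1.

82/3

The derivative is 2u^2 - 6u + 4, which vanishes at u = 1 and u = 2.
Compare values at every candidate in [-1, 5]: h(-1) = -26/3,  h(1) = 2/3,  h(2) = 1/3,  h(5) = 82/3.
So the maximum is h(5) = 82/3.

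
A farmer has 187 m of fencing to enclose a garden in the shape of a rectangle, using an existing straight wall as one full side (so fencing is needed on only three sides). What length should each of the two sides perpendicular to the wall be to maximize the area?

187/4

Let the sides perpendicular to the wall have length x and the parallel side y, so 2x + y = 187 and the area is A = xy = x(187 − 2x).
A'(x) = 187 − 4x = 0 gives x = 187/4, and A''(x) = −4 < 0 confirms a maximum.
Then y = 187 − 2·187/4 = 187/2 and A = 34969/8.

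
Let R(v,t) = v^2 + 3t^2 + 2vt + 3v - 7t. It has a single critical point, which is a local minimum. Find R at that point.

-59/4

∂R/∂v = 2v + 2t + 3 = 0 and ∂R/∂t = 2v + 6t - 7 = 0, so (v, t) = (-4, 5/2).
The Hessian has R_{vv} = 2, R_{tt} = 6, R_{vt} = 2, giving D = 8 > 0 with R_{vv} > 0, so the point is a local minimum.
R(-4, 5/2) = -59/4.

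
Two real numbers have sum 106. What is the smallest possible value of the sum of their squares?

5618

With a + b = 106, a^2 + b^2 = a^2 + (106 − a)^2.
The derivative 2a − 2(106 − a) = 4a − 212 vanishes at a = 53; second derivative 4 > 0, a minimum.
The minimum is 2·(53)^2 = 5618.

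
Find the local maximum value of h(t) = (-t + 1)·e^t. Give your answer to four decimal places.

By the product rule, h'(t) = (-t)·e^t. Since e^t > 0, the only critical point is t = 0.
h''(0) has the same sign as -1 < 0, so this is a local maximum.
h(0) = (1)·e^(0) ≈ 1.0000.

1.0000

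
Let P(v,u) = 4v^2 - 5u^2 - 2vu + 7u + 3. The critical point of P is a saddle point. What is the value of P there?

16/3

∂P/∂v = 8v - 2u = 0 and ∂P/∂u = -2v - 10u + 7 = 0, so (v, u) = (1/6, 2/3).
The Hessian has P_{vv} = 8, P_{uu} = -10, P_{vu} = -2, giving D = -84 < 0, so the point is a saddle point.
P(1/6, 2/3) = 16/3.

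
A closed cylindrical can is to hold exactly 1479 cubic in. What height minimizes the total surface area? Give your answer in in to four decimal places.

12.3488

With radius r and height h, πr²h = 1479 so h = 1479/(πr²), and S(r) = 2πr² + 2πrh = 2πr² + 2·1479/r.
S'(r) = 4πr − 2·1479/r² = 0 ⇒ r³ = 1479/(2π), so r ≈ 6.1744 and h = 2r ≈ 12.3488.
S''(r) = 4π + 4·1479/r³ > 0, so this is the minimum; S ≈ 718.6101.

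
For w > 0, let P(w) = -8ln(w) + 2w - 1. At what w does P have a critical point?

P'(w) = -8/w + 2 = 0 gives w = 4.
P''(w) = 8/w², which is positive for w > 0, so this is a local minimum.
P(4) = -8·ln(4) + 8 - 1 ≈ -4.0904.

4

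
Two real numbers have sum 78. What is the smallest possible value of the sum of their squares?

With a + b = 78, a^2 + b^2 = a^2 + (78 − a)^2.
The derivative 2a − 2(78 − a) = 4a − 156 vanishes at a = 39; second derivative 4 > 0, a minimum.
The minimum is 2·(39)^2 = 3042.

3042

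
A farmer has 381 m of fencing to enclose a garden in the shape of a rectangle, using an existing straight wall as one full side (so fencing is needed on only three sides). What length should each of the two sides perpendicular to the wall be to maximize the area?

381/4

Let the sides perpendicular to the wall have length x and the parallel side y, so 2x + y = 381 and the area is A = xy = x(381 − 2x).
A'(x) = 381 − 4x = 0 gives x = 381/4, and A''(x) = −4 < 0 confirms a maximum.
Then y = 381 − 2·381/4 = 381/2 and A = 145161/8.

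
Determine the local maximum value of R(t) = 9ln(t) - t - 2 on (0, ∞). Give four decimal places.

8.7750

R'(t) = 9/t − 1 = 0 gives t = 9.
R''(t) = -9/t², which is negative for t > 0, so this is a local maximum.
R(9) = 9·ln(9) - 9 - 2 ≈ 8.7750.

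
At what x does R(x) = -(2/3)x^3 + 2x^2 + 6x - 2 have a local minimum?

-1

R'(x) = -2x^2 + 4x + 6 = 0 at x = -1, 3.
Since R''(x) = -4x + 4, we get R''(-1) = 8 > 0 ⇒ local minimum; R''(3) = -8 < 0 ⇒ local maximum.
So the local minimum value is R(-1) = -16/3.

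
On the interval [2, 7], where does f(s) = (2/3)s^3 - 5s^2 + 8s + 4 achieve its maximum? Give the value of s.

7

The derivative is 2s^2 - 10s + 8, whose only zero in [2, 7] is s = 4.
Compare values at every candidate in [2, 7]: f(2) = 16/3; f(4) = -4/3; f(7) = 131/3.
Hence the absolute maximum is 131/3 at s = 7.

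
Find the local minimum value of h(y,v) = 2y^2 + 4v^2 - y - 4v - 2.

∂h/∂y = 4y - 1 = 0 and ∂h/∂v = 8v - 4 = 0, so (y, v) = (1/4, 1/2).
The Hessian has h_{yy} = 4, h_{vv} = 8, h_{yv} = 0, giving D = 32 > 0 with h_{yy} > 0, so the point is a local minimum.
h(1/4, 1/2) = -25/8.

-25/8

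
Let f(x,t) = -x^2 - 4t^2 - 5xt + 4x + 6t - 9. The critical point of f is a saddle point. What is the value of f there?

∂f/∂x = -2x - 5t + 4 = 0 and ∂f/∂t = -5x - 8t + 6 = 0, so (x, t) = (-2/9, 8/9).
The Hessian has f_{xx} = -2, f_{tt} = -8, f_{xt} = -5, giving D = -9 < 0, so the point is a saddle point.
f(-2/9, 8/9) = -61/9.

-61/9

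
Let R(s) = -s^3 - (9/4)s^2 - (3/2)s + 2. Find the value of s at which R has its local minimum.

R'(s) = -3s^2 - (9/2)s - 3/2 = 0 at s = -1, -1/2.
Second-derivative test with R''(s) = -6s - 9/2: R''(-1) = 3/2 > 0 ⇒ local minimum; R''(-1/2) = -3/2 < 0 ⇒ local maximum.
Thus R has its local minimum at s = -1, with value 9/4.

-1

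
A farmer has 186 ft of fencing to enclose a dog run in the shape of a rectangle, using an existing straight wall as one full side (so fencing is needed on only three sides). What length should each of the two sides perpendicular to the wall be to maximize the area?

93/2

Let the sides perpendicular to the wall have length x and the parallel side y, so 2x + y = 186 and the area is A = xy = x(186 − 2x).
A'(x) = 186 − 4x = 0 gives x = 93/2, and A''(x) = −4 < 0 confirms a maximum.
Then y = 186 − 2·93/2 = 93 and A = 8649/2.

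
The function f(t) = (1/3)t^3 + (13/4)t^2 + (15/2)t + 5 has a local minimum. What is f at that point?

f'(t) = t^2 + (13/2)t + 15/2 = 0 at t = -5, -3/2.
f''(t) = 2t + 13/2. f''(-5) = -7/2 < 0 ⇒ local maximum; f''(-3/2) = 7/2 > 0 ⇒ local minimum.
Thus f has its local minimum at t = -3/2, with value -1/16.

-1/16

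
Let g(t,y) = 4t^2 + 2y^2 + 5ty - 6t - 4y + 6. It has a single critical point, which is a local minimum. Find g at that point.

26/7

∂g/∂t = 8t + 5y - 6 = 0 and ∂g/∂y = 5t + 4y - 4 = 0, so (t, y) = (4/7, 2/7).
The Hessian has g_{tt} = 8, g_{yy} = 4, g_{ty} = 5, giving D = 7 > 0 with g_{tt} > 0, so the point is a local minimum.
g(4/7, 2/7) = 26/7.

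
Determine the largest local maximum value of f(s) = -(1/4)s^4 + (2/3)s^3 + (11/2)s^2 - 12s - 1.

185/4

f'(s) = -s^3 + 2s^2 + 11s - 12. Setting f'(s) = 0 gives s ∈ {-3, 1, 4}.
Since f''(s) = -3s^2 + 4s + 11, we get f''(-3) = -28 < 0 ⇒ local maximum; f''(1) = 12 > 0 ⇒ local minimum; f''(4) = -21 < 0 ⇒ local maximum.
So the largest local maximum value is f(-3) = 185/4.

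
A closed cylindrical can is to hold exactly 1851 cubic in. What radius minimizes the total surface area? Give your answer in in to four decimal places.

With radius r and height h, πr²h = 1851 so h = 1851/(πr²), and S(r) = 2πr² + 2πrh = 2πr² + 2·1851/r.
S'(r) = 4πr − 2·1851/r² = 0 ⇒ r³ = 1851/(2π), so r ≈ 6.6539 and h = 2r ≈ 13.3078.
S''(r) = 4π + 4·1851/r³ > 0, so this is the minimum; S ≈ 834.5496.

6.6539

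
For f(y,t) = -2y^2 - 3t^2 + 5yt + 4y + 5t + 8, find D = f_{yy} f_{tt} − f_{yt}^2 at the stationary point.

-1

∂f/∂y = -4y + 5t + 4 = 0 and ∂f/∂t = 5y - 6t + 5 = 0, so (y, t) = (-49, -40).
The Hessian has f_{yy} = -4, f_{tt} = -6, f_{yt} = 5, giving D = -1 < 0, so the point is a saddle point.
D = (-4)·(-6) − (5)^2 = -1.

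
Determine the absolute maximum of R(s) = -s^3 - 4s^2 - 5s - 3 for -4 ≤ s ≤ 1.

The derivative is -3s^2 - 8s - 5, which vanishes at s = -5/3 and s = -1.
Candidates: R(-4) = 17; R(-5/3) = -31/27; R(-1) = -1; R(1) = -13.
Hence the absolute maximum is 17 at s = -4.

17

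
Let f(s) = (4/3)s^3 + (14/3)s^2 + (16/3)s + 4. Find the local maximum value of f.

164/81

Critical points: f'(s) = 4s^2 + (28/3)s + 16/3 vanishes at s = -4/3, -1.
Second-derivative test with f''(s) = 8s + 28/3: f''(-4/3) = -4/3 < 0 ⇒ local maximum; f''(-1) = 4/3 > 0 ⇒ local minimum.
Thus f has its local maximum at s = -4/3, with value 164/81.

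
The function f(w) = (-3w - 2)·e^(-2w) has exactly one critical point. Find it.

-1/6

f'(w) = (-3)·e^(-2w) + (-3w - 2)·(-2)·e^(-2w) = (6w + 1)·e^(-2w). Since e^(-2w) > 0, the only critical point is w = -1/6.
f''(-1/6) has the same sign as 6 > 0, so this is a local minimum.
f(-1/6) = (-3/2)·e^(1/3) ≈ -2.0934.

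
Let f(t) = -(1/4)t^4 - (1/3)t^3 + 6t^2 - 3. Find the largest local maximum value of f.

f'(t) = -t^3 - t^2 + 12t. Setting f'(t) = 0 gives t ∈ {-4, 0, 3}.
f''(t) = -3t^2 - 2t + 12. f''(-4) = -28 < 0 ⇒ local maximum; f''(0) = 12 > 0 ⇒ local minimum; f''(3) = -21 < 0 ⇒ local maximum.
The largest local maximum is f(-4) = 151/3.

151/3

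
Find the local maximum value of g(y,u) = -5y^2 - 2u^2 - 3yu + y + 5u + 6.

∂g/∂y = -10y - 3u + 1 = 0 and ∂g/∂u = -3y - 4u + 5 = 0, so (y, u) = (-11/31, 47/31).
The Hessian has g_{yy} = -10, g_{uu} = -4, g_{yu} = -3, giving D = 31 > 0 with g_{yy} < 0, so the point is a local maximum.
g(-11/31, 47/31) = 298/31.

298/31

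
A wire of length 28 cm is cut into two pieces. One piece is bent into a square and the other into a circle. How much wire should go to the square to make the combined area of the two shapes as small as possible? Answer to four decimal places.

15.6828

Let x be the length used for the square. Square side x/4; circle radius (28−x)/(2π).
A(x) = (x/4)² + π·((28−x)/(2π))² = x²/16 + (28−x)²/(4π) for 0 ≤ x ≤ 28. A'(x) = x/8 − (28−x)/(2π) = 0 gives x = 4·28/(π+4) ≈ 15.6828.
A'' = 1/8 + 1/(2π) > 0, so this gives the minimum combined area; x ≈ 15.6828 cm to the square.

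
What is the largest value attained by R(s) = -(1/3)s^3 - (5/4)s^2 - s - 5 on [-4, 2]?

R'(s) = -s^2 - (5/2)s - 1, which vanishes at s = -2 and s = -1/2.
Compare values at every candidate in [-4, 2]: R(-4) = 1/3; R(-2) = -16/3; R(-1/2) = -229/48; R(2) = -44/3.
Hence the absolute maximum is 1/3 at s = -4.

1/3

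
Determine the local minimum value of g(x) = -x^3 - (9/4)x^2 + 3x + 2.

-5

g'(x) = -3x^2 - (9/2)x + 3. Setting g'(x) = 0 gives x ∈ {-2, 1/2}.
Second-derivative test with g''(x) = -6x - 9/2: g''(-2) = 15/2 > 0 ⇒ local minimum; g''(1/2) = -15/2 < 0 ⇒ local maximum.
So the local minimum value is g(-2) = -5.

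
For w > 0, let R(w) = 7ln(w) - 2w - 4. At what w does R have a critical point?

R'(w) = 7/w − 2 = 0 gives w = 7/2.
R''(w) = -7/w², which is negative for w > 0, so this is a local maximum.
R(7/2) = 7·ln(7/2) - 7 - 4 ≈ -2.2307.

7/2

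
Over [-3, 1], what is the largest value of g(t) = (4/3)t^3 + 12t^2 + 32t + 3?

145/3

Differentiating, g'(t) = 4t^2 + 24t + 32; whose only zero in [-3, 1] is t = -2.
Evaluating at the critical points and endpoints: g(-3) = -21; g(-2) = -71/3; g(1) = 145/3.
So the maximum is g(1) = 145/3.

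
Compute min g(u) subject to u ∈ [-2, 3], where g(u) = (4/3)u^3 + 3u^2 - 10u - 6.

Differentiating, g'(u) = 4u^2 + 6u - 10; whose only zero in [-2, 3] is u = 1.
Compare values at every candidate in [-2, 3]: g(-2) = 46/3; g(1) = -35/3; g(3) = 27.
So the minimum is g(1) = -35/3.

-35/3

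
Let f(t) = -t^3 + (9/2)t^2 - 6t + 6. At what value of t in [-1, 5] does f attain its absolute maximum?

-1

The derivative is -3t^2 + 9t - 6, which vanishes at t = 1 and t = 2.
Candidates: f(-1) = 35/2,  f(1) = 7/2,  f(2) = 4,  f(5) = -73/2.
The maximum over the interval is 35/2, attained at t = -1.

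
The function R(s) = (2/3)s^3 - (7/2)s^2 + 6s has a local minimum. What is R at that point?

10/3

Critical points: R'(s) = 2s^2 - 7s + 6 vanishes at s = 3/2, 2.
Second-derivative test with R''(s) = 4s - 7: R''(3/2) = -1 < 0 ⇒ local maximum; R''(2) = 1 > 0 ⇒ local minimum.
So the local minimum value is R(2) = 10/3.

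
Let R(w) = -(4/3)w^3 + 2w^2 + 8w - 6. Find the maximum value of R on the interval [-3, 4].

24

R'(w) = -4w^2 + 4w + 8, which vanishes at w = -1 and w = 2.
Candidates: R(-3) = 24,  R(-1) = -32/3,  R(2) = 22/3,  R(4) = -82/3.
The maximum over the interval is 24, attained at w = -3.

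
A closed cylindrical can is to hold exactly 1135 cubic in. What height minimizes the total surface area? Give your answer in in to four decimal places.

11.3058

With radius r and height h, πr²h = 1135 so h = 1135/(πr²), and S(r) = 2πr² + 2πrh = 2πr² + 2·1135/r.
S'(r) = 4πr − 2·1135/r² = 0 ⇒ r³ = 1135/(2π), so r ≈ 5.6529 and h = 2r ≈ 11.3058.
S''(r) = 4π + 4·1135/r³ > 0, so this is the minimum; S ≈ 602.3447.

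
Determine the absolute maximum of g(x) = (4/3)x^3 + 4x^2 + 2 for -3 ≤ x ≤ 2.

86/3

Differentiating, g'(x) = 4x^2 + 8x; which vanishes at x = -2 and x = 0.
Candidates: g(-3) = 2,  g(-2) = 22/3,  g(0) = 2,  g(2) = 86/3.
So the maximum is g(2) = 86/3.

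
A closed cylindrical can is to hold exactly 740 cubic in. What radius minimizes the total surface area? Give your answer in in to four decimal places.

4.9017

With radius r and height h, πr²h = 740 so h = 740/(πr²), and S(r) = 2πr² + 2πrh = 2πr² + 2·740/r.
S'(r) = 4πr − 2·740/r² = 0 ⇒ r³ = 740/(2π), so r ≈ 4.9017 and h = 2r ≈ 9.8035.
S''(r) = 4π + 4·740/r³ > 0, so this is the minimum; S ≈ 452.9000.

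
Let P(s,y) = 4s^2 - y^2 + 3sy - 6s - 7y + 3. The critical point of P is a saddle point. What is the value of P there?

109/25

∂P/∂s = 8s + 3y - 6 = 0 and ∂P/∂y = 3s - 2y - 7 = 0, so (s, y) = (33/25, -38/25).
The Hessian has P_{ss} = 8, P_{yy} = -2, P_{sy} = 3, giving D = -25 < 0, so the point is a saddle point.
P(33/25, -38/25) = 109/25.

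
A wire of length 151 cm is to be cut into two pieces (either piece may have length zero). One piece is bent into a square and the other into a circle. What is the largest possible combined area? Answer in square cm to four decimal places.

Let x be the length used for the square. Square side x/4; circle radius (151−x)/(2π).
A(x) = (x/4)² + π·((151−x)/(2π))² = x²/16 + (151−x)²/(4π) for 0 ≤ x ≤ 151. A'(x) = x/8 − (151−x)/(2π) = 0 gives x = 4·151/(π+4) ≈ 84.5750.
A'' > 0, so the interior critical point is a minimum; the maximum is at an endpoint. A(0) = 1814.4459 and A(151) = 1425.0625, so the largest area is 1814.4459.

1814.4459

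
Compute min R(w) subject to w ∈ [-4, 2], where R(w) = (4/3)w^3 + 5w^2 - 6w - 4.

R'(w) = 4w^2 + 10w - 6, which vanishes at w = -3 and w = 1/2.
Candidates: R(-4) = 44/3,  R(-3) = 23,  R(1/2) = -67/12,  R(2) = 44/3.
The minimum over the interval is -67/12, attained at w = 1/2.

-67/12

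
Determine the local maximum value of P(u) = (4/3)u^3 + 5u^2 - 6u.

P'(u) = 4u^2 + 10u - 6. Setting P'(u) = 0 gives u ∈ {-3, 1/2}.
Since P''(u) = 8u + 10, we get P''(-3) = -14 < 0 ⇒ local maximum; P''(1/2) = 14 > 0 ⇒ local minimum.
The local maximum is P(-3) = 27.

27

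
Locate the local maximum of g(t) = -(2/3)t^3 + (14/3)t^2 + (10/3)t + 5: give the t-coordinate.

5

Critical points: g'(t) = -2t^2 + (28/3)t + 10/3 vanishes at t = -1/3, 5.
g''(t) = -4t + 28/3. g''(-1/3) = 32/3 > 0 ⇒ local minimum; g''(5) = -32/3 < 0 ⇒ local maximum.
So the local maximum value is g(5) = 55.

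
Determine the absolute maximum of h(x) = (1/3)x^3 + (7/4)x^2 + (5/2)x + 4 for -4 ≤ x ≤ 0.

The derivative is x^2 + (7/2)x + 5/2, which vanishes at x = -5/2 and x = -1.
Candidates: h(-4) = 2/3,  h(-5/2) = 167/48,  h(-1) = 35/12,  h(0) = 4.
The maximum over the interval is 4, attained at x = 0.

4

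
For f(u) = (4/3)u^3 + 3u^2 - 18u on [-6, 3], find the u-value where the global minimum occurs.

Differentiating, f'(u) = 4u^2 + 6u - 18; which vanishes at u = -3 and u = 3/2.
Compare values at every candidate in [-6, 3]: f(-6) = -72,  f(-3) = 45,  f(3/2) = -63/4,  f(3) = 9.
Hence the absolute minimum is -72 at u = -6.

-6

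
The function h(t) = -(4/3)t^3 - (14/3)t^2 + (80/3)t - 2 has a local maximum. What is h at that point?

1888/81

Critical points: h'(t) = -4t^2 - (28/3)t + 80/3 vanishes at t = -4, 5/3.
Second-derivative test with h''(t) = -8t - 28/3: h''(-4) = 68/3 > 0 ⇒ local minimum; h''(5/3) = -68/3 < 0 ⇒ local maximum.
Thus h has its local maximum at t = 5/3, with value 1888/81.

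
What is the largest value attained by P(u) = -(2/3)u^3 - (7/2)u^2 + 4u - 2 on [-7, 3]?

P'(u) = -2u^2 - 7u + 4, which vanishes at u = -4 and u = 1/2.
Compare values at every candidate in [-7, 3]: P(-7) = 163/6, P(-4) = -94/3, P(1/2) = -23/24, P(3) = -79/2.
Hence the absolute maximum is 163/6 at u = -7.

163/6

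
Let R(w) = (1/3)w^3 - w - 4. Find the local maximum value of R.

R'(w) = w^2 - 1. Setting R'(w) = 0 gives w ∈ {-1, 1}.
Second-derivative test with R''(w) = 2w: R''(-1) = -2 < 0 ⇒ local maximum; R''(1) = 2 > 0 ⇒ local minimum.
Thus R has its local maximum at w = -1, with value -10/3.

-10/3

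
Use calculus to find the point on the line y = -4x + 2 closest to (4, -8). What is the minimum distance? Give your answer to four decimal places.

1.4552

Minimize D(x)^2 = (x - 4)^2 + (-4x + 10)^2.
d/dx[D^2] = 2(x - 4) + 2·(-4)·(-4x + 10) = 0 ⇒ x = 44/17.
Then y = -142/17 and the distance is √(36/17) ≈ 1.4552.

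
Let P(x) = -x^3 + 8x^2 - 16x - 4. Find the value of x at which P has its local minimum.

Critical points: P'(x) = -3x^2 + 16x - 16 vanishes at x = 4/3, 4.
Second-derivative test with P''(x) = -6x + 16: P''(4/3) = 8 > 0 ⇒ local minimum; P''(4) = -8 < 0 ⇒ local maximum.
The local minimum is P(4/3) = -364/27.

4/3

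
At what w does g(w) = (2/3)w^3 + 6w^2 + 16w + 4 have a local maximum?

g'(w) = 2w^2 + 12w + 16. Setting g'(w) = 0 gives w ∈ {-4, -2}.
Since g''(w) = 4w + 12, we get g''(-4) = -4 < 0 ⇒ local maximum; g''(-2) = 4 > 0 ⇒ local minimum.
Thus g has its local maximum at w = -4, with value -20/3.

-4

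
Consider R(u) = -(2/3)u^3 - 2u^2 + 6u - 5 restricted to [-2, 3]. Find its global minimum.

The derivative is -2u^2 - 4u + 6, whose only zero in [-2, 3] is u = 1.
Candidates: R(-2) = -59/3; R(1) = -5/3; R(3) = -23.
So the minimum is R(3) = -23.

-23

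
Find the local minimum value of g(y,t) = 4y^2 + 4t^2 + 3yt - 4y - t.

-56/55

∂g/∂y = 8y + 3t - 4 = 0 and ∂g/∂t = 3y + 8t - 1 = 0, so (y, t) = (29/55, -4/55).
The Hessian has g_{yy} = 8, g_{tt} = 8, g_{yt} = 3, giving D = 55 > 0 with g_{yy} > 0, so the point is a local minimum.
g(29/55, -4/55) = -56/55.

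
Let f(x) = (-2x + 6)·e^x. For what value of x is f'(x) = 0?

f'(x) = (-2)·e^x + (-2x + 6)·1·e^x = (-2x + 4)·e^x. Since e^x > 0, the only critical point is x = 2.
f''(2) has the same sign as -2 < 0, so this is a local maximum.
f(2) = (2)·e^(2) ≈ 14.7781.

2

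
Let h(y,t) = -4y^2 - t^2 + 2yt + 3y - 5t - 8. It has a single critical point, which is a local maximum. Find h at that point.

∂h/∂y = -8y + 2t + 3 = 0 and ∂h/∂t = 2y - 2t - 5 = 0, so (y, t) = (-1/3, -17/6).
The Hessian has h_{yy} = -8, h_{tt} = -2, h_{yt} = 2, giving D = 12 > 0 with h_{yy} < 0, so the point is a local maximum.
h(-1/3, -17/6) = -17/12.

-17/12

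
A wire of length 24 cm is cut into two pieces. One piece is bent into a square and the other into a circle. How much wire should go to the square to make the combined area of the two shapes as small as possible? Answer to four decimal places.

Let x be the length used for the square. Square side x/4; circle radius (24−x)/(2π).
A(x) = (x/4)² + π·((24−x)/(2π))² = x²/16 + (24−x)²/(4π) for 0 ≤ x ≤ 24. A'(x) = x/8 − (24−x)/(2π) = 0 gives x = 4·24/(π+4) ≈ 13.4424.
A'' = 1/8 + 1/(2π) > 0, so this gives the minimum combined area; x ≈ 13.4424 cm to the square.

13.4424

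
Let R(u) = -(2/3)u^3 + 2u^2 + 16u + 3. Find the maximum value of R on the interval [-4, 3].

R'(u) = -2u^2 + 4u + 16, whose only zero in [-4, 3] is u = -2.
Evaluating at the critical points and endpoints: R(-4) = 41/3; R(-2) = -47/3; R(3) = 51.
Hence the absolute maximum is 51 at u = 3.

51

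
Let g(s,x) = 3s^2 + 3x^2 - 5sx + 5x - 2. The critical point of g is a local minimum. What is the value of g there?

-97/11

∂g/∂s = 6s - 5x = 0 and ∂g/∂x = -5s + 6x + 5 = 0, so (s, x) = (-25/11, -30/11).
The Hessian has g_{ss} = 6, g_{xx} = 6, g_{sx} = -5, giving D = 11 > 0 with g_{ss} > 0, so the point is a local minimum.
g(-25/11, -30/11) = -97/11.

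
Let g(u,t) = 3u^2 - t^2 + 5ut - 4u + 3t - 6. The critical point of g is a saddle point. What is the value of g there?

∂g/∂u = 6u + 5t - 4 = 0 and ∂g/∂t = 5u - 2t + 3 = 0, so (u, t) = (-7/37, 38/37).
The Hessian has g_{uu} = 6, g_{tt} = -2, g_{ut} = 5, giving D = -37 < 0, so the point is a saddle point.
g(-7/37, 38/37) = -151/37.

-151/37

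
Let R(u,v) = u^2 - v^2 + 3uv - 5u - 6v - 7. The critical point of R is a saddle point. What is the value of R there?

-170/13

∂R/∂u = 2u + 3v - 5 = 0 and ∂R/∂v = 3u - 2v - 6 = 0, so (u, v) = (28/13, 3/13).
The Hessian has R_{uu} = 2, R_{vv} = -2, R_{uv} = 3, giving D = -13 < 0, so the point is a saddle point.
R(28/13, 3/13) = -170/13.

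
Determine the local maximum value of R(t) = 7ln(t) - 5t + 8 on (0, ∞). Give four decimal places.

3.3553

R'(t) = 7/t − 5 = 0 gives t = 7/5.
R''(t) = -7/t², which is negative for t > 0, so this is a local maximum.
R(7/5) = 7·ln(7/5) - 7 + 8 ≈ 3.3553.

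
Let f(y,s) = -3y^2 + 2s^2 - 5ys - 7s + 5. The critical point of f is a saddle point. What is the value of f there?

∂f/∂y = -6y - 5s = 0 and ∂f/∂s = -5y + 4s - 7 = 0, so (y, s) = (-5/7, 6/7).
The Hessian has f_{yy} = -6, f_{ss} = 4, f_{ys} = -5, giving D = -49 < 0, so the point is a saddle point.
f(-5/7, 6/7) = 2.

2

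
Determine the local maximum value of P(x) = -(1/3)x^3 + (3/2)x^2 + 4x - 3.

P'(x) = -x^2 + 3x + 4 = 0 at x = -1, 4.
P''(x) = -2x + 3. P''(-1) = 5 > 0 ⇒ local minimum; P''(4) = -5 < 0 ⇒ local maximum.
So the local maximum value is P(4) = 47/3.

47/3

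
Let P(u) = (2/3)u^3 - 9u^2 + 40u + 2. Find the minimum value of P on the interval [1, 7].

The derivative is 2u^2 - 18u + 40, which vanishes at u = 4 and u = 5.
Evaluating at the critical points and endpoints: P(1) = 101/3, P(4) = 182/3, P(5) = 181/3, P(7) = 209/3.
Hence the absolute minimum is 101/3 at u = 1.

101/3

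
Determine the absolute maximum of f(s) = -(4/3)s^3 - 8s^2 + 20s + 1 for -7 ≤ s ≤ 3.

35/3

f'(s) = -4s^2 - 16s + 20, which vanishes at s = -5 and s = 1.
Evaluating at the critical points and endpoints: f(-7) = -221/3,  f(-5) = -397/3,  f(1) = 35/3,  f(3) = -47.
The maximum over the interval is 35/3, attained at s = 1.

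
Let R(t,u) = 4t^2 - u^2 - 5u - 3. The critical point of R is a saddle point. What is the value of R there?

∂R/∂t = 8t = 0 and ∂R/∂u = -2u - 5 = 0, so (t, u) = (0, -5/2).
The Hessian has R_{tt} = 8, R_{uu} = -2, R_{tu} = 0, giving D = -16 < 0, so the point is a saddle point.
R(0, -5/2) = 13/4.

13/4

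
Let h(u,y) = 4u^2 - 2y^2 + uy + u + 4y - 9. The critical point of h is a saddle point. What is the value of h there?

-239/33

∂h/∂u = 8u + y + 1 = 0 and ∂h/∂y = u - 4y + 4 = 0, so (u, y) = (-8/33, 31/33).
The Hessian has h_{uu} = 8, h_{yy} = -4, h_{uy} = 1, giving D = -33 < 0, so the point is a saddle point.
h(-8/33, 31/33) = -239/33.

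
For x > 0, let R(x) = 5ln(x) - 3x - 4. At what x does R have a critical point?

R'(x) = 5/x − 3 = 0 gives x = 5/3.
R''(x) = -5/x², which is negative for x > 0, so this is a local maximum.
R(5/3) = 5·ln(5/3) - 5 - 4 ≈ -6.4459.

5/3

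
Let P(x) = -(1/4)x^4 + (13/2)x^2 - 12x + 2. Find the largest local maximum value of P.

90

P'(x) = -x^3 + 13x - 12. Setting P'(x) = 0 gives x ∈ {-4, 1, 3}.
Second-derivative test with P''(x) = -3x^2 + 13: P''(-4) = -35 < 0 ⇒ local maximum; P''(1) = 10 > 0 ⇒ local minimum; P''(3) = -14 < 0 ⇒ local maximum.
So the largest local maximum value is P(-4) = 90.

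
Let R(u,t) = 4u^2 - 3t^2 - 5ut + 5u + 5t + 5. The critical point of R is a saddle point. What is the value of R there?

∂R/∂u = 8u - 5t + 5 = 0 and ∂R/∂t = -5u - 6t + 5 = 0, so (u, t) = (-5/73, 65/73).
The Hessian has R_{uu} = 8, R_{tt} = -6, R_{ut} = -5, giving D = -73 < 0, so the point is a saddle point.
R(-5/73, 65/73) = 515/73.

515/73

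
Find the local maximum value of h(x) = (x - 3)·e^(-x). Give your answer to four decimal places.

0.0183

By the product rule, h'(x) = (-x + 4)·e^(-x). Since e^(-x) > 0, the only critical point is x = 4.
h''(4) has the same sign as -1 < 0, so this is a local maximum.
h(4) = (1)·e^(-4) ≈ 0.0183.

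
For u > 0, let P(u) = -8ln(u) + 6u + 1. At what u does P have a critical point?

P'(u) = -8/u + 6 = 0 gives u = 4/3.
P''(u) = 8/u², which is positive for u > 0, so this is a local minimum.
P(4/3) = -8·ln(4/3) + 8 + 1 ≈ 6.6985.

4/3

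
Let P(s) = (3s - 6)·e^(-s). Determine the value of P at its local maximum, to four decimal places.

By the product rule, P'(s) = (-3s + 9)·e^(-s). Since e^(-s) > 0, the only critical point is s = 3.
P''(3) has the same sign as -3 < 0, so this is a local maximum.
P(3) = (3)·e^(-3) ≈ 0.1494.

0.1494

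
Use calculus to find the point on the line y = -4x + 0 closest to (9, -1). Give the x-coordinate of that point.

13/17

Minimize D(x)^2 = (x - 9)^2 + (-4x + 1)^2.
d/dx[D^2] = 2(x - 9) + 2·(-4)·(-4x + 1) = 0 ⇒ x = 13/17.
Then y = -52/17 and the distance is √(1225/17) ≈ 8.4887.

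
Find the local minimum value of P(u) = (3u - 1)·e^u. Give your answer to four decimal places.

By the product rule, P'(u) = (3u + 2)·e^u. Since e^u > 0, the only critical point is u = -2/3.
P''(-2/3) has the same sign as 3 > 0, so this is a local minimum.
P(-2/3) = (-3)·e^(-2/3) ≈ -1.5403.

-1.5403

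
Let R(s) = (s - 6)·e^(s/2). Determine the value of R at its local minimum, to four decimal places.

By the product rule, R'(s) = ((1/2)s - 2)·e^(s/2). Since e^(s/2) > 0, the only critical point is s = 4.
R''(4) has the same sign as 1/2 > 0, so this is a local minimum.
R(4) = (-2)·e^(2) ≈ -14.7781.

-14.7781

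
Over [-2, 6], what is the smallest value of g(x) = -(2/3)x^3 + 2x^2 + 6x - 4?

g'(x) = -2x^2 + 4x + 6, which vanishes at x = -1 and x = 3.
Candidates: g(-2) = -8/3, g(-1) = -22/3, g(3) = 14, g(6) = -40.
The minimum over the interval is -40, attained at x = 6.

-40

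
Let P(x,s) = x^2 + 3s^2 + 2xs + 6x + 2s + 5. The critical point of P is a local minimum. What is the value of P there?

∂P/∂x = 2x + 2s + 6 = 0 and ∂P/∂s = 2x + 6s + 2 = 0, so (x, s) = (-4, 1).
The Hessian has P_{xx} = 2, P_{ss} = 6, P_{xs} = 2, giving D = 8 > 0 with P_{xx} > 0, so the point is a local minimum.
P(-4, 1) = -6.

-6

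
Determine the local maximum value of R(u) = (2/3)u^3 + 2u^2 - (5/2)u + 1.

28/3

R'(u) = 2u^2 + 4u - 5/2 = 0 at u = -5/2, 1/2.
Since R''(u) = 4u + 4, we get R''(-5/2) = -6 < 0 ⇒ local maximum; R''(1/2) = 6 > 0 ⇒ local minimum.
The local maximum is R(-5/2) = 28/3.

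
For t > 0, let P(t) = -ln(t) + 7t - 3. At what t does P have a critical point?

P'(t) = -1/t + 7 = 0 gives t = 1/7.
P''(t) = 1/t², which is positive for t > 0, so this is a local minimum.
P(1/7) = -1·ln(1/7) + 1 - 3 ≈ -0.0541.

1/7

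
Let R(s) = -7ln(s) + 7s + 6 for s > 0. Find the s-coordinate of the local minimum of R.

R'(s) = -7/s + 7 = 0 gives s = 1.
R''(s) = 7/s², which is positive for s > 0, so this is a local minimum.
R(1) = -7·ln(1) + 7 + 6 ≈ 13.0000.

1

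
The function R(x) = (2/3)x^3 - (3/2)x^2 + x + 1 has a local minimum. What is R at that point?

7/6

R'(x) = 2x^2 - 3x + 1. Setting R'(x) = 0 gives x ∈ {1/2, 1}.
Second-derivative test with R''(x) = 4x - 3: R''(1/2) = -1 < 0 ⇒ local maximum; R''(1) = 1 > 0 ⇒ local minimum.
The local minimum is R(1) = 7/6.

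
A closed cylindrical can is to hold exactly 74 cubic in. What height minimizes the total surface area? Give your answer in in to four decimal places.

4.5504

With radius r and height h, πr²h = 74 so h = 74/(πr²), and S(r) = 2πr² + 2πrh = 2πr² + 2·74/r.
S'(r) = 4πr − 2·74/r² = 0 ⇒ r³ = 74/(2π), so r ≈ 2.2752 and h = 2r ≈ 4.5504.
S''(r) = 4π + 4·74/r³ > 0, so this is the minimum; S ≈ 97.5744.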